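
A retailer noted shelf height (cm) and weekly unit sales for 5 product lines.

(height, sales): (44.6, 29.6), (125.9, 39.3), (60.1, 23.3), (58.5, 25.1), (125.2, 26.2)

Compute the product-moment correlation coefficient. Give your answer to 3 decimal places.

n = 5, Σx = 414.3, Σy = 143.5, Σx² = 40549.27, Σy² = 4279.99, Σxy = 12416.95
nΣxy − ΣxΣy = 62084.75 − 59452.05 = 2632.7
nΣx² − (Σx)² = 202746.35 − 171644.49 = 31101.86; nΣy² − (Σy)² = 21399.95 − 20592.25 = 807.7
r = 2632.7 / √(31101.86 × 807.7) = 2632.7 / 5012.0826 ≈ 0.525

0.525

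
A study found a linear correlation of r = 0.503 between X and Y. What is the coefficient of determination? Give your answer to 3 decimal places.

0.253

r² = (0.503)² = 0.253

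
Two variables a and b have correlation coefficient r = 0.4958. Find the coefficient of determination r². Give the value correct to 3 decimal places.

r² = (0.4958)² = 0.246

0.246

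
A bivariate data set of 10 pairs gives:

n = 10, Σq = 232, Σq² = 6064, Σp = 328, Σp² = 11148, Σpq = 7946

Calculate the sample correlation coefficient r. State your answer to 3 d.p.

r = (nΣpq − ΣpΣq) / √[(nΣp² − (Σp)²)(nΣq² − (Σq)²)]
Numerator: 10×7946 − 328×232 = 3364
Denominator: √[(111480 − 107584)(60640 − 53824)] = √[3896 × 6816] = 5153.1676
r = 3364 / 5153.1676 ≈ 0.653

0.653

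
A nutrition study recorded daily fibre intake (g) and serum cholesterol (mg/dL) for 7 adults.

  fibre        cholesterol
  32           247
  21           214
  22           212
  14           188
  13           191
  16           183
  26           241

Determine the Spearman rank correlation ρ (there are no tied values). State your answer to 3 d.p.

Rank fibre: 7, 4, 5, 2, 1, 3, 6
Rank cholesterol: 7, 5, 4, 2, 3, 1, 6
d = rank(fibre) − rank(cholesterol): 0, -1, 1, 0, -2, 2, 0; Σd² = 10
ρ = 1 − 6Σd² / [n(n²−1)] = 1 − 6×10 / (7×48) = 1 − 60/336 ≈ 0.821

0.821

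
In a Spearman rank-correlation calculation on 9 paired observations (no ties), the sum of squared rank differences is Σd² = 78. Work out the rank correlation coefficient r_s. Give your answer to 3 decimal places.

0.350

ρ = 1 − 6Σd² / [n(n²−1)] = 1 − 6×78 / (9×80)
  = 1 − 468/720 = 1 − 0.6500 ≈ 0.350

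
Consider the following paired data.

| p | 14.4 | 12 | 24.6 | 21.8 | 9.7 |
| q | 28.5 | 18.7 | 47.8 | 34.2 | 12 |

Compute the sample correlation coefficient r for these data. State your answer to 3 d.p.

0.961

n = 5, Σp = 82.5, Σq = 141.2, Σp² = 1525.85, Σq² = 4760.42, Σpq = 2672.64
nΣpq − ΣpΣq = 13363.2 − 11649 = 1714.2
nΣp² − (Σp)² = 7629.25 − 6806.25 = 823; nΣq² − (Σq)² = 23802.1 − 19937.44 = 3864.66
r = 1714.2 / √(823 × 3864.66) = 1714.2 / 1783.4279 ≈ 0.961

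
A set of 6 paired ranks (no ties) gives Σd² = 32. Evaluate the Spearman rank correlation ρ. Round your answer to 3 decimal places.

ρ = 1 − 6Σd² / [n(n²−1)] = 1 − 6×32 / (6×35)
  = 1 − 192/210 = 1 − 0.9143 ≈ 0.086

0.086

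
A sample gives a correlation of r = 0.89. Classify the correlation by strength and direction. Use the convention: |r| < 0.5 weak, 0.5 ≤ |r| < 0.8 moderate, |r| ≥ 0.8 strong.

r = 0.89 > 0 so the relationship is positive.
|r| = 0.89, which falls in the strong range.

strong positive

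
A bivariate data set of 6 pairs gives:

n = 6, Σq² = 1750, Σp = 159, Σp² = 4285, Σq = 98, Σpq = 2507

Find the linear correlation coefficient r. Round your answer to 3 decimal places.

-0.871

r = (nΣpq − ΣpΣq) / √[(nΣp² − (Σp)²)(nΣq² − (Σq)²)]
Numerator: 6×2507 − 159×98 = -540
Denominator: √[(25710 − 25281)(10500 − 9604)] = √[429 × 896] = 619.9871
r = -540 / 619.9871 ≈ -0.871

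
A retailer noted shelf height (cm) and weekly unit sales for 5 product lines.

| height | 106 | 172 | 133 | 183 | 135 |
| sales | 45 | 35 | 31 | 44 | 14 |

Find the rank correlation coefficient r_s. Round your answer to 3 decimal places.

-0.100

Rank height: 1, 4, 2, 5, 3
Rank sales: 5, 3, 2, 4, 1
d = rank(height) − rank(sales): -4, 1, 0, 1, 2; Σd² = 22
ρ = 1 − 6Σd² / [n(n²−1)] = 1 − 6×22 / (5×24) = 1 − 132/120 ≈ -0.100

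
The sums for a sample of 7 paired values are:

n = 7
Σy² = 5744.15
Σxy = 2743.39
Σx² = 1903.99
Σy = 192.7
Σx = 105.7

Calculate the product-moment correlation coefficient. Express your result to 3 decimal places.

-0.452

r = (nΣxy − ΣxΣy) / √[(nΣx² − (Σx)²)(nΣy² − (Σy)²)]
Numerator: 7×2743.39 − 105.7×192.7 = -1164.66
Denominator: √[(13327.93 − 11172.49)(40209.05 − 37133.29)] = √[2155.44 × 3075.76] = 2574.8041
r = -1164.66 / 2574.8041 ≈ -0.452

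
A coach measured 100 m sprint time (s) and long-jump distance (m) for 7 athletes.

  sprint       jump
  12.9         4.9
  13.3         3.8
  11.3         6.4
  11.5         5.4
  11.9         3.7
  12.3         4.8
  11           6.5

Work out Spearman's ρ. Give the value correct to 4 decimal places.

-0.7500

Rank sprint: 6, 7, 2, 3, 4, 5, 1
Rank jump: 4, 2, 6, 5, 1, 3, 7
d = rank(sprint) − rank(jump): 2, 5, -4, -2, 3, 2, -6; Σd² = 98
ρ = 1 − 6Σd² / [n(n²−1)] = 1 − 6×98 / (7×48) = 1 − 588/336 ≈ -0.7500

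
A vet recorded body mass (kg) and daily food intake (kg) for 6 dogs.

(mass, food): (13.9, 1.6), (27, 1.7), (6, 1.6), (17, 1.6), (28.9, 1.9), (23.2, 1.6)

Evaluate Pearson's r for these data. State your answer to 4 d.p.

n = 6, Σx = 116, Σy = 10, Σx² = 2620.66, Σy² = 16.74, Σxy = 196.97
nΣxy − ΣxΣy = 1181.82 − 1160 = 21.82
nΣx² − (Σx)² = 15723.96 − 13456 = 2267.96; nΣy² − (Σy)² = 100.44 − 100 = 0.44
r = 21.82 / √(2267.96 × 0.44) = 21.82 / 31.5896 ≈ 0.6907

0.6907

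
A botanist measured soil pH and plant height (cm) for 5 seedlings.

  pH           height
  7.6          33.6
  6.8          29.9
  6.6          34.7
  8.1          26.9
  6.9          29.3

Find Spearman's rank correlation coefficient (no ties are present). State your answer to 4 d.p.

-0.7000

Rank pH: 4, 2, 1, 5, 3
Rank height: 4, 3, 5, 1, 2
d = rank(pH) − rank(height): 0, -1, -4, 4, 1; Σd² = 34
ρ = 1 − 6Σd² / [n(n²−1)] = 1 − 6×34 / (5×24) = 1 − 204/120 ≈ -0.7000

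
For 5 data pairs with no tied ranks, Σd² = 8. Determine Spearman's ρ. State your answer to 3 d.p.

ρ = 1 − 6Σd² / [n(n²−1)] = 1 − 6×8 / (5×24)
  = 1 − 48/120 = 1 − 0.4000 ≈ 0.600

0.600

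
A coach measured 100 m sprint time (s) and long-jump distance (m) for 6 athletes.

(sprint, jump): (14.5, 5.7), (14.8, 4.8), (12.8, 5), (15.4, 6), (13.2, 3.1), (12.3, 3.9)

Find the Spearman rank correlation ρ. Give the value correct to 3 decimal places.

0.600

Rank sprint: 4, 5, 2, 6, 3, 1
Rank jump: 5, 3, 4, 6, 1, 2
d = rank(sprint) − rank(jump): -1, 2, -2, 0, 2, -1; Σd² = 14
ρ = 1 − 6Σd² / [n(n²−1)] = 1 − 6×14 / (6×35) = 1 − 84/210 ≈ 0.600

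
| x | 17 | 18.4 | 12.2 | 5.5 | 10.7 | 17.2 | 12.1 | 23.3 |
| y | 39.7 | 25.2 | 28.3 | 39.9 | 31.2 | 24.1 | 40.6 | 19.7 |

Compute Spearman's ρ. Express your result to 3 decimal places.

Rank x: 5, 7, 4, 1, 2, 6, 3, 8
Rank y: 6, 3, 4, 7, 5, 2, 8, 1
d = rank(x) − rank(y): -1, 4, 0, -6, -3, 4, -5, 7; Σd² = 152
ρ = 1 − 6Σd² / [n(n²−1)] = 1 − 6×152 / (8×63) = 1 − 912/504 ≈ -0.810

-0.810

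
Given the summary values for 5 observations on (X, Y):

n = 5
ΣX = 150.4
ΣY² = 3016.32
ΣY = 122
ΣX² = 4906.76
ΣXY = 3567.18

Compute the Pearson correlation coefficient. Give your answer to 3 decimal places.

-0.834

r = (nΣXY − ΣXΣY) / √[(nΣX² − (ΣX)²)(nΣY² − (ΣY)²)]
Numerator: 5×3567.18 − 150.4×122 = -512.9
Denominator: √[(24533.8 − 22620.16)(15081.6 − 14884)] = √[1913.64 × 197.6] = 614.9270
r = -512.9 / 614.9270 ≈ -0.834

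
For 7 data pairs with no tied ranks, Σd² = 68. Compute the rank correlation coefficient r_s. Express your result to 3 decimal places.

ρ = 1 − 6Σd² / [n(n²−1)] = 1 − 6×68 / (7×48)
  = 1 − 408/336 = 1 − 1.2143 ≈ -0.214

-0.214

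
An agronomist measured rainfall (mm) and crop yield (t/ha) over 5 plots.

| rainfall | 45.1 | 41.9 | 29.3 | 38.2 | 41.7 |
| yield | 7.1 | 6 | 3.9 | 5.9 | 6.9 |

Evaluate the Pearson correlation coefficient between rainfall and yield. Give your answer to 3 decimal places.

0.963

n = 5, Σx = 196.2, Σy = 29.8, Σx² = 7846.24, Σy² = 184.04, Σxy = 1198.99
nΣxy − ΣxΣy = 5994.95 − 5846.76 = 148.19
nΣx² − (Σx)² = 39231.2 − 38494.44 = 736.76; nΣy² − (Σy)² = 920.2 − 888.04 = 32.16
r = 148.19 / √(736.76 × 32.16) = 148.19 / 153.9292 ≈ 0.963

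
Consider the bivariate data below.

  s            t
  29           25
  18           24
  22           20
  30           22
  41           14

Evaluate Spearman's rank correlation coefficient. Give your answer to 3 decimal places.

Rank s: 3, 1, 2, 4, 5
Rank t: 5, 4, 2, 3, 1
d = rank(s) − rank(t): -2, -3, 0, 1, 4; Σd² = 30
ρ = 1 − 6Σd² / [n(n²−1)] = 1 − 6×30 / (5×24) = 1 − 180/120 ≈ -0.500

-0.500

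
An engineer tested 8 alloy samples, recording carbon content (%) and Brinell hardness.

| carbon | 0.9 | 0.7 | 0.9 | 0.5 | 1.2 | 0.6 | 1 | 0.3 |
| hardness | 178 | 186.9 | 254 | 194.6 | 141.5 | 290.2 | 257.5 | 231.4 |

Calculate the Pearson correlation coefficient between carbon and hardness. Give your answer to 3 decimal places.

-0.340

n = 8, Σx = 6.1, Σy = 1734.1, Σx² = 5.25, Σy² = 393091.27, Σxy = 1287.77
nΣxy − ΣxΣy = 10302.16 − 10578.01 = -275.85
nΣx² − (Σx)² = 42 − 37.21 = 4.79; nΣy² − (Σy)² = 3144730.16 − 3007102.81 = 137627.35
r = -275.85 / √(4.79 × 137627.35) = -275.85 / 811.9329 ≈ -0.340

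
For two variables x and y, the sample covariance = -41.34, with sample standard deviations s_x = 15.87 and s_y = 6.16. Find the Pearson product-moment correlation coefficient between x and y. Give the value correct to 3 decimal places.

r = Cov(x,y) / (s_x · s_y) = -41.34 / (15.87 × 6.16)
  = -41.34 / 97.7592 ≈ -0.423

-0.423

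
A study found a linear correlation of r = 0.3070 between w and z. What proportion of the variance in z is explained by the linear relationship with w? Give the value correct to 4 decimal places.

r² = (0.3070)² = 0.0942

0.0942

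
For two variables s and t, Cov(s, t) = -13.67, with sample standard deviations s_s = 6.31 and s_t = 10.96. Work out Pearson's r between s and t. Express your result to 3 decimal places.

-0.198

r = Cov(s,t) / (s_s · s_t) = -13.67 / (6.31 × 10.96)
  = -13.67 / 69.1576 ≈ -0.198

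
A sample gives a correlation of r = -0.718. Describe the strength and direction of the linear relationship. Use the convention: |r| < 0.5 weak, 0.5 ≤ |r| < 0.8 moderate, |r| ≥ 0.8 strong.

r = -0.718 < 0 so the relationship is negative.
|r| = 0.718, which falls in the moderate range.

moderate negative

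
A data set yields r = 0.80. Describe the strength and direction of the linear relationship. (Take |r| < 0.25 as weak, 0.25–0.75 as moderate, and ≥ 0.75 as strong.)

strong positive

r = 0.80 > 0 so the relationship is positive.
|r| = 0.80, which falls in the strong range.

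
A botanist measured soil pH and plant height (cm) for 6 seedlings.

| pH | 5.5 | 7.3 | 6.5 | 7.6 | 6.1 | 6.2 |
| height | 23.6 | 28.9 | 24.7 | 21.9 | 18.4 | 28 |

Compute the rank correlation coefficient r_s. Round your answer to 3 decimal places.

Rank pH: 1, 5, 4, 6, 2, 3
Rank height: 3, 6, 4, 2, 1, 5
d = rank(pH) − rank(height): -2, -1, 0, 4, 1, -2; Σd² = 26
ρ = 1 − 6Σd² / [n(n²−1)] = 1 − 6×26 / (6×35) = 1 − 156/210 ≈ 0.257

0.257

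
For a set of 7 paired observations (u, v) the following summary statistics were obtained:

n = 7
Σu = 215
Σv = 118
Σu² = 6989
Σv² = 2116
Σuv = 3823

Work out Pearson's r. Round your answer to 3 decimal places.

r = (nΣuv − ΣuΣv) / √[(nΣu² − (Σu)²)(nΣv² − (Σv)²)]
Numerator: 7×3823 − 215×118 = 1391
Denominator: √[(48923 − 46225)(14812 − 13924)] = √[2698 × 888] = 1547.8450
r = 1391 / 1547.8450 ≈ 0.899

0.899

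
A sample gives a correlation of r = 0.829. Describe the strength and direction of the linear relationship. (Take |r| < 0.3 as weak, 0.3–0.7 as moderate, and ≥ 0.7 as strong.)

strong positive

r = 0.829 > 0 so the relationship is positive.
|r| = 0.829, which falls in the strong range.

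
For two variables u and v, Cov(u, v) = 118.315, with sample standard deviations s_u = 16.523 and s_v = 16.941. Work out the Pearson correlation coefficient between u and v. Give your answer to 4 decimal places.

r = Cov(u,v) / (s_u · s_v) = 118.315 / (16.523 × 16.941)
  = 118.315 / 279.9161 ≈ 0.4227

0.4227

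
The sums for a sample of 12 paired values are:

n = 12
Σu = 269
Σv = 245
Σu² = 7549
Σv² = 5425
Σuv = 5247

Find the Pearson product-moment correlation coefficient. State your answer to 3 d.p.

-0.306

r = (nΣuv − ΣuΣv) / √[(nΣu² − (Σu)²)(nΣv² − (Σv)²)]
Numerator: 12×5247 − 269×245 = -2941
Denominator: √[(90588 − 72361)(65100 − 60025)] = √[18227 × 5075] = 9617.7973
r = -2941 / 9617.7973 ≈ -0.306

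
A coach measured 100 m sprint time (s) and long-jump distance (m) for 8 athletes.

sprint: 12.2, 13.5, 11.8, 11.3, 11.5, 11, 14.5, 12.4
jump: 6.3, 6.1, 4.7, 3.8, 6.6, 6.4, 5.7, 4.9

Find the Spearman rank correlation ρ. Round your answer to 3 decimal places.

Rank sprint: 5, 7, 4, 2, 3, 1, 8, 6
Rank jump: 6, 5, 2, 1, 8, 7, 4, 3
d = rank(sprint) − rank(jump): -1, 2, 2, 1, -5, -6, 4, 3; Σd² = 96
ρ = 1 − 6Σd² / [n(n²−1)] = 1 − 6×96 / (8×63) = 1 − 576/504 ≈ -0.143

-0.143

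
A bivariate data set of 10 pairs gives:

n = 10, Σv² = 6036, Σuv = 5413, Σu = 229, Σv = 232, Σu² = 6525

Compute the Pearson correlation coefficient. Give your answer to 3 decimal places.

0.110

r = (nΣuv − ΣuΣv) / √[(nΣu² − (Σu)²)(nΣv² − (Σv)²)]
Numerator: 10×5413 − 229×232 = 1002
Denominator: √[(65250 − 52441)(60360 − 53824)] = √[12809 × 6536] = 9149.8428
r = 1002 / 9149.8428 ≈ 0.110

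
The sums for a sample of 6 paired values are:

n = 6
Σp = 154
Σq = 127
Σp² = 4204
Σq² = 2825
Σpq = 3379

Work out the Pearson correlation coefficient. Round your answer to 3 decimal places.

0.643

r = (nΣpq − ΣpΣq) / √[(nΣp² − (Σp)²)(nΣq² − (Σq)²)]
Numerator: 6×3379 − 154×127 = 716
Denominator: √[(25224 − 23716)(16950 − 16129)] = √[1508 × 821] = 1112.6850
r = 716 / 1112.6850 ≈ 0.643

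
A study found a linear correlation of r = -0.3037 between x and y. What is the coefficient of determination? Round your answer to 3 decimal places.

r² = (-0.3037)² = 0.092

0.092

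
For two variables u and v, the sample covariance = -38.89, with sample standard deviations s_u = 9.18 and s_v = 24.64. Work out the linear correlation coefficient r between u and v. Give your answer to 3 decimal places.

-0.172

r = Cov(u,v) / (s_u · s_v) = -38.89 / (9.18 × 24.64)
  = -38.89 / 226.1952 ≈ -0.172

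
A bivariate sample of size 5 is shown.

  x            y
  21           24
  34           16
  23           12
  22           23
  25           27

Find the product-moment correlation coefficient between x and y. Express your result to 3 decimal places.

n = 5, Σx = 125, Σy = 102, Σx² = 3235, Σy² = 2234, Σxy = 2505
nΣxy − ΣxΣy = 12525 − 12750 = -225
nΣx² − (Σx)² = 16175 − 15625 = 550; nΣy² − (Σy)² = 11170 − 10404 = 766
r = -225 / √(550 × 766) = -225 / 649.0763 ≈ -0.347

-0.347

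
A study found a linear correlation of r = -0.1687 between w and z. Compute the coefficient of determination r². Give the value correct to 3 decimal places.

0.028

r² = (-0.1687)² = 0.028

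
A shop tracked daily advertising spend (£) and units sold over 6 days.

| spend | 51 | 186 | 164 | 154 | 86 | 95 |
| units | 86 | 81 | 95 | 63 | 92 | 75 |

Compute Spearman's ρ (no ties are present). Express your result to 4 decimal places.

Rank spend: 1, 6, 5, 4, 2, 3
Rank units: 4, 3, 6, 1, 5, 2
d = rank(spend) − rank(units): -3, 3, -1, 3, -3, 1; Σd² = 38
ρ = 1 − 6Σd² / [n(n²−1)] = 1 − 6×38 / (6×35) = 1 − 228/210 ≈ -0.0857

-0.0857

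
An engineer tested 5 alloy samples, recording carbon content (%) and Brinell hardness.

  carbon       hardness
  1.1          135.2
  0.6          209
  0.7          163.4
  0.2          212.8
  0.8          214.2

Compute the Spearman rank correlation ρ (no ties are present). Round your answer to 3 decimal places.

Rank carbon: 5, 2, 3, 1, 4
Rank hardness: 1, 3, 2, 4, 5
d = rank(carbon) − rank(hardness): 4, -1, 1, -3, -1; Σd² = 28
ρ = 1 − 6Σd² / [n(n²−1)] = 1 − 6×28 / (5×24) = 1 − 168/120 ≈ -0.400

-0.400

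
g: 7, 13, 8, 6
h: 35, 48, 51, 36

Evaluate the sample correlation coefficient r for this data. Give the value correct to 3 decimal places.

0.629

n = 4, Σg = 34, Σh = 170, Σg² = 318, Σh² = 7426, Σgh = 1493
nΣgh − ΣgΣh = 5972 − 5780 = 192
nΣg² − (Σg)² = 1272 − 1156 = 116; nΣh² − (Σh)² = 29704 − 28900 = 804
r = 192 / √(116 × 804) = 192 / 305.3916 ≈ 0.629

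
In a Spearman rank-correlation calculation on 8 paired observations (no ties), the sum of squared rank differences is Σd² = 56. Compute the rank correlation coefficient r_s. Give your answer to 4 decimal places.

ρ = 1 − 6Σd² / [n(n²−1)] = 1 − 6×56 / (8×63)
  = 1 − 336/504 = 1 − 0.66667 ≈ 0.3333

0.3333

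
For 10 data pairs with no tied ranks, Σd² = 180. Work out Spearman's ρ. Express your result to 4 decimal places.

ρ = 1 − 6Σd² / [n(n²−1)] = 1 − 6×180 / (10×99)
  = 1 − 1080/990 = 1 − 1.09091 ≈ -0.0909

-0.0909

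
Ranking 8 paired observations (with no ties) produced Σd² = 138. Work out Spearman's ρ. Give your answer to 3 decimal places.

ρ = 1 − 6Σd² / [n(n²−1)] = 1 − 6×138 / (8×63)
  = 1 − 828/504 = 1 − 1.6429 ≈ -0.643

-0.643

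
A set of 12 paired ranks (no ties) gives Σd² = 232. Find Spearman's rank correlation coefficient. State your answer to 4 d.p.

ρ = 1 − 6Σd² / [n(n²−1)] = 1 − 6×232 / (12×143)
  = 1 − 1392/1716 = 1 − 0.81119 ≈ 0.1888

0.1888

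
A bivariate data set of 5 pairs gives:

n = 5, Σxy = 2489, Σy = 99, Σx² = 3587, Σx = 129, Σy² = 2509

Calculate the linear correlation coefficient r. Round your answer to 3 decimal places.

-0.173

r = (nΣxy − ΣxΣy) / √[(nΣx² − (Σx)²)(nΣy² − (Σy)²)]
Numerator: 5×2489 − 129×99 = -326
Denominator: √[(17935 − 16641)(12545 − 9801)] = √[1294 × 2744] = 1884.3397
r = -326 / 1884.3397 ≈ -0.173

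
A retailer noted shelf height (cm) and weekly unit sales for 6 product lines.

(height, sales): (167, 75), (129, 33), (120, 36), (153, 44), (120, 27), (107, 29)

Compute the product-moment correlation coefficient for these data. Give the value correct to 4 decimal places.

0.8900

n = 6, Σx = 796, Σy = 244, Σx² = 108188, Σy² = 11516, Σxy = 34177
nΣxy − ΣxΣy = 205062 − 194224 = 10838
nΣx² − (Σx)² = 649128 − 633616 = 15512; nΣy² − (Σy)² = 69096 − 59536 = 9560
r = 10838 / √(15512 × 9560) = 10838 / 12177.6320 ≈ 0.8900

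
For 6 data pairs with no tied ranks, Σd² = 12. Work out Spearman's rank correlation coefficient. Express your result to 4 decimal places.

ρ = 1 − 6Σd² / [n(n²−1)] = 1 − 6×12 / (6×35)
  = 1 − 72/210 = 1 − 0.34286 ≈ 0.6571

0.6571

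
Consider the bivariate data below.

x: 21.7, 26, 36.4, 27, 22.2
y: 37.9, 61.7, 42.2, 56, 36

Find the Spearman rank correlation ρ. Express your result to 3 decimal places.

0.500

Rank x: 1, 3, 5, 4, 2
Rank y: 2, 5, 3, 4, 1
d = rank(x) − rank(y): -1, -2, 2, 0, 1; Σd² = 10
ρ = 1 − 6Σd² / [n(n²−1)] = 1 − 6×10 / (5×24) = 1 − 60/120 ≈ 0.500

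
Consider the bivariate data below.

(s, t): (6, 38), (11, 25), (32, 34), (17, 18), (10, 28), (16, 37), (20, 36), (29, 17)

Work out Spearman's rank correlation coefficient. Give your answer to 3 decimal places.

Rank s: 1, 3, 8, 5, 2, 4, 6, 7
Rank t: 8, 3, 5, 2, 4, 7, 6, 1
d = rank(s) − rank(t): -7, 0, 3, 3, -2, -3, 0, 6; Σd² = 116
ρ = 1 − 6Σd² / [n(n²−1)] = 1 − 6×116 / (8×63) = 1 − 696/504 ≈ -0.381

-0.381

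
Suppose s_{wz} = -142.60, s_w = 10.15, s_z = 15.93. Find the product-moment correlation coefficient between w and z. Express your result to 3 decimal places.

r = Cov(w,z) / (s_w · s_z) = -142.60 / (10.15 × 15.93)
  = -142.60 / 161.6895 ≈ -0.882

-0.882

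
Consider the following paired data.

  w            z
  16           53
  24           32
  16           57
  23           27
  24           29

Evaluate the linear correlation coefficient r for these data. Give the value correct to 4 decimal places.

n = 5, Σw = 103, Σz = 198, Σw² = 2193, Σz² = 8652, Σwz = 3845
nΣwz − ΣwΣz = 19225 − 20394 = -1169
nΣw² − (Σw)² = 10965 − 10609 = 356; nΣz² − (Σz)² = 43260 − 39204 = 4056
r = -1169 / √(356 × 4056) = -1169 / 1201.6389 ≈ -0.9728

-0.9728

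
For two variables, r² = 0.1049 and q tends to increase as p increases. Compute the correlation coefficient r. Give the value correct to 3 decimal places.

|r| = √0.1049 = 0.324
The association is positive, so r = 0.324.

0.324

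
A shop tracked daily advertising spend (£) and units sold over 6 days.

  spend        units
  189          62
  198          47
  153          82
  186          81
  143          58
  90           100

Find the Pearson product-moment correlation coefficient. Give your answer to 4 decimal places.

-0.7118

n = 6, Σx = 959, Σy = 430, Σx² = 161479, Σy² = 32702, Σxy = 65930
nΣxy − ΣxΣy = 395580 − 412370 = -16790
nΣx² − (Σx)² = 968874 − 919681 = 49193; nΣy² − (Σy)² = 196212 − 184900 = 11312
r = -16790 / √(49193 × 11312) = -16790 / 23589.6421 ≈ -0.7118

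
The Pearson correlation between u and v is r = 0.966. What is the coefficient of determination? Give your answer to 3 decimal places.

0.933

r² = (0.966)² = 0.933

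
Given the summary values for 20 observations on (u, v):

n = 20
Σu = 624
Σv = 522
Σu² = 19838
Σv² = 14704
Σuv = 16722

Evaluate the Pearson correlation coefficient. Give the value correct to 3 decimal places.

0.690

r = (nΣuv − ΣuΣv) / √[(nΣu² − (Σu)²)(nΣv² − (Σv)²)]
Numerator: 20×16722 − 624×522 = 8712
Denominator: √[(396760 − 389376)(294080 − 272484)] = √[7384 × 21596] = 12627.9398
r = 8712 / 12627.9398 ≈ 0.690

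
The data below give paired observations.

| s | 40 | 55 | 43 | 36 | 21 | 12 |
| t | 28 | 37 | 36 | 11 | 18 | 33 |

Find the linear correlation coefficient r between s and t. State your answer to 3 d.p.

n = 6, Σs = 207, Σt = 163, Σs² = 8355, Σt² = 4983, Σst = 5873
nΣst − ΣsΣt = 35238 − 33741 = 1497
nΣs² − (Σs)² = 50130 − 42849 = 7281; nΣt² − (Σt)² = 29898 − 26569 = 3329
r = 1497 / √(7281 × 3329) = 1497 / 4923.2559 ≈ 0.304

0.304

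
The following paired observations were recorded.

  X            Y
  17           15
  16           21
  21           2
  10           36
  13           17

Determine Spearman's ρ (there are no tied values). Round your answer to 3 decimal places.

Rank X: 4, 3, 5, 1, 2
Rank Y: 2, 4, 1, 5, 3
d = rank(X) − rank(Y): 2, -1, 4, -4, -1; Σd² = 38
ρ = 1 − 6Σd² / [n(n²−1)] = 1 − 6×38 / (5×24) = 1 − 228/120 ≈ -0.900

-0.900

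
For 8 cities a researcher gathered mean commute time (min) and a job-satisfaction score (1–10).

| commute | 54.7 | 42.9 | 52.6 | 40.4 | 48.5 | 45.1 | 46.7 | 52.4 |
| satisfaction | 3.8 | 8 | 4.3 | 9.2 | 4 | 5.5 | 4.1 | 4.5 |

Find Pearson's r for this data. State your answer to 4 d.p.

n = 8, Σx = 383.3, Σy = 43.4, Σx² = 18544.33, Σy² = 264.88, Σxy = 2018.24
nΣxy − ΣxΣy = 16145.92 − 16635.22 = -489.3
nΣx² − (Σx)² = 148354.64 − 146918.89 = 1435.75; nΣy² − (Σy)² = 2119.04 − 1883.56 = 235.48
r = -489.3 / √(1435.75 × 235.48) = -489.3 / 581.4554 ≈ -0.8415

-0.8415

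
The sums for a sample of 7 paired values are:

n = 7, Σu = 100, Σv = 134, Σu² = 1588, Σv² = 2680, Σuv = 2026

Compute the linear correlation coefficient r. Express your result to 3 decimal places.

r = (nΣuv − ΣuΣv) / √[(nΣu² − (Σu)²)(nΣv² − (Σv)²)]
Numerator: 7×2026 − 100×134 = 782
Denominator: √[(11116 − 10000)(18760 − 17956)] = √[1116 × 804] = 947.2402
r = 782 / 947.2402 ≈ 0.826

0.826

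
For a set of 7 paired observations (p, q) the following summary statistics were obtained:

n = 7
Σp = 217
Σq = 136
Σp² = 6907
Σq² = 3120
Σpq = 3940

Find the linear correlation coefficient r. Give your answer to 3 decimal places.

-0.941

r = (nΣpq − ΣpΣq) / √[(nΣp² − (Σp)²)(nΣq² − (Σq)²)]
Numerator: 7×3940 − 217×136 = -1932
Denominator: √[(48349 − 47089)(21840 − 18496)] = √[1260 × 3344] = 2052.6666
r = -1932 / 2052.6666 ≈ -0.941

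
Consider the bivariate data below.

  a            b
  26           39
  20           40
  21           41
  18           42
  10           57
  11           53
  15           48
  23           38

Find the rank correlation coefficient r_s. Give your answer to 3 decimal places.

-0.952

Rank a: 8, 5, 6, 4, 1, 2, 3, 7
Rank b: 2, 3, 4, 5, 8, 7, 6, 1
d = rank(a) − rank(b): 6, 2, 2, -1, -7, -5, -3, 6; Σd² = 164
ρ = 1 − 6Σd² / [n(n²−1)] = 1 − 6×164 / (8×63) = 1 − 984/504 ≈ -0.952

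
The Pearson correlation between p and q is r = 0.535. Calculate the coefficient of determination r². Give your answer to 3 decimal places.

r² = (0.535)² = 0.286

0.286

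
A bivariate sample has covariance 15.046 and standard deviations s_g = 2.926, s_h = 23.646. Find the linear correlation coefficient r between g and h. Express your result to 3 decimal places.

r = Cov(g,h) / (s_g · s_h) = 15.046 / (2.926 × 23.646)
  = 15.046 / 69.1882 ≈ 0.217

0.217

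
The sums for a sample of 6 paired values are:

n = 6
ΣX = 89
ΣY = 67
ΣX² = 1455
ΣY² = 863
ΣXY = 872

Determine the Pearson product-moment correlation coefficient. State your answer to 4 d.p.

r = (nΣXY − ΣXΣY) / √[(nΣX² − (ΣX)²)(nΣY² − (ΣY)²)]
Numerator: 6×872 − 89×67 = -731
Denominator: √[(8730 − 7921)(5178 − 4489)] = √[809 × 689] = 746.5929
r = -731 / 746.5929 ≈ -0.9791

-0.9791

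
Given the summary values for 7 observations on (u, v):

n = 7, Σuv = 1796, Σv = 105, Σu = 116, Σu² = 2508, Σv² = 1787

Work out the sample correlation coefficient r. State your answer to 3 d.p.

0.159

r = (nΣuv − ΣuΣv) / √[(nΣu² − (Σu)²)(nΣv² − (Σv)²)]
Numerator: 7×1796 − 116×105 = 392
Denominator: √[(17556 − 13456)(12509 − 11025)] = √[4100 × 1484] = 2466.6577
r = 392 / 2466.6577 ≈ 0.159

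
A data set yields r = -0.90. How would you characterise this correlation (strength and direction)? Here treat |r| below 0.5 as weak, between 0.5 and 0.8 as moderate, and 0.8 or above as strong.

strong negative

r = -0.90 < 0 so the relationship is negative.
|r| = 0.90, which falls in the strong range.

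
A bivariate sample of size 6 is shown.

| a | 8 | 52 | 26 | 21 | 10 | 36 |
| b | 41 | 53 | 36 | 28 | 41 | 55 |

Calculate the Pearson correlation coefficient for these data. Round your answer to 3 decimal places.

0.613

n = 6, Σa = 153, Σb = 254, Σa² = 5281, Σb² = 11276, Σab = 6998
nΣab − ΣaΣb = 41988 − 38862 = 3126
nΣa² − (Σa)² = 31686 − 23409 = 8277; nΣb² − (Σb)² = 67656 − 64516 = 3140
r = 3126 / √(8277 × 3140) = 3126 / 5098.0173 ≈ 0.613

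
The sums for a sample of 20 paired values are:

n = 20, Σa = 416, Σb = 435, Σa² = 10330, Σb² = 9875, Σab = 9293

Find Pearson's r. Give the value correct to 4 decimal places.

0.2941

r = (nΣab − ΣaΣb) / √[(nΣa² − (Σa)²)(nΣb² − (Σb)²)]
Numerator: 20×9293 − 416×435 = 4900
Denominator: √[(206600 − 173056)(197500 − 189225)] = √[33544 × 8275] = 16660.6302
r = 4900 / 16660.6302 ≈ 0.2941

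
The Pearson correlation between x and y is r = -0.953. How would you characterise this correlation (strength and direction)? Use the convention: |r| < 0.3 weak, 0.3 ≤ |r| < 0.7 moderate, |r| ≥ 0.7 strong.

r = -0.953 < 0 so the relationship is negative.
|r| = 0.953, which falls in the strong range.

strong negative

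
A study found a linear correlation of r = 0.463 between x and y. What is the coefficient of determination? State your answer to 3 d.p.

0.214

r² = (0.463)² = 0.214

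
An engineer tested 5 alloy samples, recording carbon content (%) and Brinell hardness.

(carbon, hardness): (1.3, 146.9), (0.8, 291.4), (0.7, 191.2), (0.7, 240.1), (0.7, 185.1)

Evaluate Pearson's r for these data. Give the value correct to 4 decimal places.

n = 5, Σx = 4.2, Σy = 1054.7, Σx² = 3.8, Σy² = 234961.03, Σxy = 855.57
nΣxy − ΣxΣy = 4277.85 − 4429.74 = -151.89
nΣx² − (Σx)² = 19 − 17.64 = 1.36; nΣy² − (Σy)² = 1174805.15 − 1112392.09 = 62413.06
r = -151.89 / √(1.36 × 62413.06) = -151.89 / 291.3447 ≈ -0.5213

-0.5213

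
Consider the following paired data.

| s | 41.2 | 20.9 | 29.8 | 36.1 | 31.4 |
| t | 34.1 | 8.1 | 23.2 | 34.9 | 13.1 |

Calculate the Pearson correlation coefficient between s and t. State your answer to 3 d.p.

n = 5, Σs = 159.4, Σt = 113.4, Σs² = 5311.46, Σt² = 3156.28, Σst = 3936.8
nΣst − ΣsΣt = 19684 − 18075.96 = 1608.04
nΣs² − (Σs)² = 26557.3 − 25408.36 = 1148.94; nΣt² − (Σt)² = 15781.4 − 12859.56 = 2921.84
r = 1608.04 / √(1148.94 × 2921.84) = 1608.04 / 1832.2169 ≈ 0.878

0.878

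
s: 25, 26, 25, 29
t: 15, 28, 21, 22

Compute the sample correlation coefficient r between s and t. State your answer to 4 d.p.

n = 4, Σs = 105, Σt = 86, Σs² = 2767, Σt² = 1934, Σst = 2266
nΣst − ΣsΣt = 9064 − 9030 = 34
nΣs² − (Σs)² = 11068 − 11025 = 43; nΣt² − (Σt)² = 7736 − 7396 = 340
r = 34 / √(43 × 340) = 34 / 120.9132 ≈ 0.2812

0.2812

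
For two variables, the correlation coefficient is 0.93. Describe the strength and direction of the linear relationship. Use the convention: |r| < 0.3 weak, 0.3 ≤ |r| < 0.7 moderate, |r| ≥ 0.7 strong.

r = 0.93 > 0 so the relationship is positive.
|r| = 0.93, which falls in the strong range.

strong positive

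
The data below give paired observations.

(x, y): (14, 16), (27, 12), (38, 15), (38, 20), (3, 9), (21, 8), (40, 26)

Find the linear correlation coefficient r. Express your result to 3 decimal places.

n = 7, Σx = 181, Σy = 106, Σx² = 5863, Σy² = 1846, Σxy = 3113
nΣxy − ΣxΣy = 21791 − 19186 = 2605
nΣx² − (Σx)² = 41041 − 32761 = 8280; nΣy² − (Σy)² = 12922 − 11236 = 1686
r = 2605 / √(8280 × 1686) = 2605 / 3736.3190 ≈ 0.697

0.697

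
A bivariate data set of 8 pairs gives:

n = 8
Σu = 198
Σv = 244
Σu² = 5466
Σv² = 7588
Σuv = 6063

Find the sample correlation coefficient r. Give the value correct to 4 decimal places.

0.0835

r = (nΣuv − ΣuΣv) / √[(nΣu² − (Σu)²)(nΣv² − (Σv)²)]
Numerator: 8×6063 − 198×244 = 192
Denominator: √[(43728 − 39204)(60704 − 59536)] = √[4524 × 1168] = 2298.7022
r = 192 / 2298.7022 ≈ 0.0835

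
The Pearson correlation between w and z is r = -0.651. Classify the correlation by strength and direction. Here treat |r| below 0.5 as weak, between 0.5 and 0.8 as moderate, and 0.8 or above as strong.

moderate negative

r = -0.651 < 0 so the relationship is negative.
|r| = 0.651, which falls in the moderate range.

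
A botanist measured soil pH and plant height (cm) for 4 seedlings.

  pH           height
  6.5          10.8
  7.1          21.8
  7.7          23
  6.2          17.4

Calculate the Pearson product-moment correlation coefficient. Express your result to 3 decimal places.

n = 4, Σx = 27.5, Σy = 73, Σx² = 190.39, Σy² = 1423.64, Σxy = 509.96
nΣxy − ΣxΣy = 2039.84 − 2007.5 = 32.34
nΣx² − (Σx)² = 761.56 − 756.25 = 5.31; nΣy² − (Σy)² = 5694.56 − 5329 = 365.56
r = 32.34 / √(5.31 × 365.56) = 32.34 / 44.0582 ≈ 0.734

0.734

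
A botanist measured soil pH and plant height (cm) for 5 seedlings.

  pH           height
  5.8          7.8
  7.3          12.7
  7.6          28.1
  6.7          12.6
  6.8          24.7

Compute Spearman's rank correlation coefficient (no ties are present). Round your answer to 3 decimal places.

0.900

Rank pH: 1, 4, 5, 2, 3
Rank height: 1, 3, 5, 2, 4
d = rank(pH) − rank(height): 0, 1, 0, 0, -1; Σd² = 2
ρ = 1 − 6Σd² / [n(n²−1)] = 1 − 6×2 / (5×24) = 1 − 12/120 ≈ 0.900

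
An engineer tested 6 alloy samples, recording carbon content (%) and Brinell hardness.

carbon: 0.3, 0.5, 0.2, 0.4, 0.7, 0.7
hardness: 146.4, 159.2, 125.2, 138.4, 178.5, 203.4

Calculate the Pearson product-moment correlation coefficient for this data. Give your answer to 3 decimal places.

n = 6, Σx = 2.8, Σy = 951.1, Σx² = 1.52, Σy² = 154841.01, Σxy = 471.25
nΣxy − ΣxΣy = 2827.5 − 2663.08 = 164.42
nΣx² − (Σx)² = 9.12 − 7.84 = 1.28; nΣy² − (Σy)² = 929046.06 − 904591.21 = 24454.85
r = 164.42 / √(1.28 × 24454.85) = 164.42 / 176.9243 ≈ 0.929

0.929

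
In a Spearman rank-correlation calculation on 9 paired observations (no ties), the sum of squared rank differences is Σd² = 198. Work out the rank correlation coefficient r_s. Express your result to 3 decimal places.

ρ = 1 − 6Σd² / [n(n²−1)] = 1 − 6×198 / (9×80)
  = 1 − 1188/720 = 1 − 1.6500 ≈ -0.650

-0.650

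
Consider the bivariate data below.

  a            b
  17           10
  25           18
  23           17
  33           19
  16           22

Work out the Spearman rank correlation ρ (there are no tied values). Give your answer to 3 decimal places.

Rank a: 2, 4, 3, 5, 1
Rank b: 1, 3, 2, 4, 5
d = rank(a) − rank(b): 1, 1, 1, 1, -4; Σd² = 20
ρ = 1 − 6Σd² / [n(n²−1)] = 1 − 6×20 / (5×24) = 1 − 120/120 ≈ 0.000

0.000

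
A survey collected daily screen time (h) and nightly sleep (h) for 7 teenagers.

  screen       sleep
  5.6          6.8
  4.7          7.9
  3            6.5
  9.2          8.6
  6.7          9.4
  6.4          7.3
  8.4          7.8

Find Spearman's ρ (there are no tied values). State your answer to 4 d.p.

0.6429

Rank screen: 3, 2, 1, 7, 5, 4, 6
Rank sleep: 2, 5, 1, 6, 7, 3, 4
d = rank(screen) − rank(sleep): 1, -3, 0, 1, -2, 1, 2; Σd² = 20
ρ = 1 − 6Σd² / [n(n²−1)] = 1 − 6×20 / (7×48) = 1 − 120/336 ≈ 0.6429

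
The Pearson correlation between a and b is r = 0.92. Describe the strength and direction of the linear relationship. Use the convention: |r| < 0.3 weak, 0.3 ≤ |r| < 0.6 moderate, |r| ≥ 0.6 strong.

strong positive

r = 0.92 > 0 so the relationship is positive.
|r| = 0.92, which falls in the strong range.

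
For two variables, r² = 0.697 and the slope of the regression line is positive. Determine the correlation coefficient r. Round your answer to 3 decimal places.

0.835

|r| = √0.697 = 0.835
The association is positive, so r = 0.835.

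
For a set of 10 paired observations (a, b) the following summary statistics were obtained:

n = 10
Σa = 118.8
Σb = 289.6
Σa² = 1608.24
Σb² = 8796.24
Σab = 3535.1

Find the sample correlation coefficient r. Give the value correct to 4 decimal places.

r = (nΣab − ΣaΣb) / √[(nΣa² − (Σa)²)(nΣb² − (Σb)²)]
Numerator: 10×3535.1 − 118.8×289.6 = 946.52
Denominator: √[(16082.4 − 14113.44)(87962.4 − 83868.16)] = √[1968.96 × 4094.24] = 2839.2595
r = 946.52 / 2839.2595 ≈ 0.3334

0.3334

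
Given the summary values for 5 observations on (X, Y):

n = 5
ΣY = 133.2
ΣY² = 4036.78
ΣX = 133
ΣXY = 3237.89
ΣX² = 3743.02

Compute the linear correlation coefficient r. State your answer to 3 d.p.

r = (nΣXY − ΣXΣY) / √[(nΣX² − (ΣX)²)(nΣY² − (ΣY)²)]
Numerator: 5×3237.89 − 133×133.2 = -1526.15
Denominator: √[(18715.1 − 17689)(20183.9 − 17742.24)] = √[1026.1 × 2441.66] = 1582.8415
r = -1526.15 / 1582.8415 ≈ -0.964

-0.964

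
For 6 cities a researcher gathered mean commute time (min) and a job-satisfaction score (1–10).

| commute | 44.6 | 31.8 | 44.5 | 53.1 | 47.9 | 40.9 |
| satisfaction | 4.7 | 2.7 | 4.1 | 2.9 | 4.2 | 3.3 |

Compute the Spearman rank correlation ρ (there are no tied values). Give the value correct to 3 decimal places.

Rank commute: 4, 1, 3, 6, 5, 2
Rank satisfaction: 6, 1, 4, 2, 5, 3
d = rank(commute) − rank(satisfaction): -2, 0, -1, 4, 0, -1; Σd² = 22
ρ = 1 − 6Σd² / [n(n²−1)] = 1 − 6×22 / (6×35) = 1 − 132/210 ≈ 0.371

0.371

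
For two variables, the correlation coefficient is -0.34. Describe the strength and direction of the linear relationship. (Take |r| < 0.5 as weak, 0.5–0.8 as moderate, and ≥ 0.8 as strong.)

weak negative

r = -0.34 < 0 so the relationship is negative.
|r| = 0.34, which falls in the weak range.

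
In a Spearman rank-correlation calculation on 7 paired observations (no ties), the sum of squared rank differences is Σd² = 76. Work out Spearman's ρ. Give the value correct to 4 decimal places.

-0.3571

ρ = 1 − 6Σd² / [n(n²−1)] = 1 − 6×76 / (7×48)
  = 1 − 456/336 = 1 − 1.35714 ≈ -0.3571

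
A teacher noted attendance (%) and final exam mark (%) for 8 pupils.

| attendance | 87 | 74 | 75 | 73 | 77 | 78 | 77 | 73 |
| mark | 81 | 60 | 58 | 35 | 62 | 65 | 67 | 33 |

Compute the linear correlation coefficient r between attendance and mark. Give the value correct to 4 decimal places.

0.8179

n = 8, Σx = 614, Σy = 461, Σx² = 47270, Σy² = 28397, Σxy = 35804
nΣxy − ΣxΣy = 286432 − 283054 = 3378
nΣx² − (Σx)² = 378160 − 376996 = 1164; nΣy² − (Σy)² = 227176 − 212521 = 14655
r = 3378 / √(1164 × 14655) = 3378 / 4130.1840 ≈ 0.8179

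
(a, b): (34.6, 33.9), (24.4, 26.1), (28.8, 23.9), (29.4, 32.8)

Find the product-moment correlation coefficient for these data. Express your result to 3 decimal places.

0.699

n = 4, Σa = 117.2, Σb = 116.7, Σa² = 3486.32, Σb² = 3477.47, Σab = 3462.42
nΣab − ΣaΣb = 13849.68 − 13677.24 = 172.44
nΣa² − (Σa)² = 13945.28 − 13735.84 = 209.44; nΣb² − (Σb)² = 13909.88 − 13618.89 = 290.99
r = 172.44 / √(209.44 × 290.99) = 172.44 / 246.8703 ≈ 0.699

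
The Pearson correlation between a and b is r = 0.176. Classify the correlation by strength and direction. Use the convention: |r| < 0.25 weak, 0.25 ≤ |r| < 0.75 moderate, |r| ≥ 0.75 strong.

r = 0.176 > 0 so the relationship is positive.
|r| = 0.176, which falls in the weak range.

weak positive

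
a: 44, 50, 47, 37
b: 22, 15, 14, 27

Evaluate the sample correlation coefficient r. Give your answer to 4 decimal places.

-0.9365

n = 4, Σa = 178, Σb = 78, Σa² = 8014, Σb² = 1634, Σab = 3375
nΣab − ΣaΣb = 13500 − 13884 = -384
nΣa² − (Σa)² = 32056 − 31684 = 372; nΣb² − (Σb)² = 6536 − 6084 = 452
r = -384 / √(372 × 452) = -384 / 410.0537 ≈ -0.9365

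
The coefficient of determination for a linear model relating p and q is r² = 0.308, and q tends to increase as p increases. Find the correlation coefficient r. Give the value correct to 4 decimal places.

0.5550

|r| = √0.308 = 0.5550
The association is positive, so r = 0.5550.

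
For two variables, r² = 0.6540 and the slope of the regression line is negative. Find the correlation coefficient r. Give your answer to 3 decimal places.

-0.809

|r| = √0.6540 = 0.809
The association is negative, so r = −0.809.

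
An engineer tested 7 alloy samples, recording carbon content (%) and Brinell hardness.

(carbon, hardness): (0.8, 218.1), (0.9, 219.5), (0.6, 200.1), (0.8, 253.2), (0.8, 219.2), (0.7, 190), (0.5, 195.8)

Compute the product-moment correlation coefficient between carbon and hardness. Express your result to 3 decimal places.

0.627

n = 7, Σx = 5.1, Σy = 1495.9, Σx² = 3.83, Σy² = 322384.39, Σxy = 1100.91
nΣxy − ΣxΣy = 7706.37 − 7629.09 = 77.28
nΣx² − (Σx)² = 26.81 − 26.01 = 0.8; nΣy² − (Σy)² = 2256690.73 − 2237716.81 = 18973.92
r = 77.28 / √(0.8 × 18973.92) = 77.28 / 123.2036 ≈ 0.627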